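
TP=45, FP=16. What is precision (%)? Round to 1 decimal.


Precision = TP / (TP + FP) * 100
= 45 / (45 + 16)
= 45 / 61
= 0.7377
= 73.8%

73.8


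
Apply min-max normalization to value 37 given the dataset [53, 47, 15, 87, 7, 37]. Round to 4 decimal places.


Min = 7, Max = 87
Range = 87 - 7 = 80
Scaled = (x - min) / (max - min)
= (37 - 7) / 80
= 30 / 80
= 0.3750

0.3750


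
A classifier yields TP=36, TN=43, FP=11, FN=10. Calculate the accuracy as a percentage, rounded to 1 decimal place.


Accuracy = (TP + TN) / (TP + TN + FP + FN) * 100
= (36 + 43) / (36 + 43 + 11 + 10)
= 79 / 100
= 0.79
= 79.0%

79.0


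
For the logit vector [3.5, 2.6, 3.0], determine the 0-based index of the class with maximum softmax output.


Softmax is a monotonic transformation, so it preserves the argmax.
We need to find the index of the maximum logit.
Index 0: 3.5
Index 1: 2.6
Index 2: 3.0
Maximum logit = 3.5 at index 0

0


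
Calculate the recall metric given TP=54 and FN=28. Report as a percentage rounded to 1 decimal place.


Recall = TP / (TP + FN) * 100
= 54 / (54 + 28)
= 54 / 82
= 0.6585
= 65.9%

65.9


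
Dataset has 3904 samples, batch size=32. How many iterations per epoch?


Iterations per epoch = dataset_size / batch_size
= 3904 / 32
= 122

122


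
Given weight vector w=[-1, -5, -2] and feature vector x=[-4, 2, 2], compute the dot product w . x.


Element-wise products:
-1 * -4 = 4
-5 * 2 = -10
-2 * 2 = -4
Sum = 4 + -10 + -4
= -10

-10


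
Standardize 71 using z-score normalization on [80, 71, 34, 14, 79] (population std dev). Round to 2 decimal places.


Mean = (80 + 71 + 34 + 14 + 79) / 5 = 55.6
Variance = sum((x_i - mean)^2) / n = 715.44
Std = sqrt(715.44) = 26.7477
Z = (x - mean) / std
= (71 - 55.6) / 26.7477
= 15.4 / 26.7477
= 0.58

0.58


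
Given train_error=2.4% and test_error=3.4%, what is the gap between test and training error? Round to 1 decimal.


Generalization gap = test_error - train_error
= 3.4 - 2.4
= 1.0%
A small gap suggests good generalization.

1.0


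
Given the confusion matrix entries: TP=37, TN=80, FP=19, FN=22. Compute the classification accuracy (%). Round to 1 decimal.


Accuracy = (TP + TN) / (TP + TN + FP + FN) * 100
= (37 + 80) / (37 + 80 + 19 + 22)
= 117 / 158
= 0.7405
= 74.1%

74.1


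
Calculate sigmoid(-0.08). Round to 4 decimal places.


sigmoid(z) = 1 / (1 + exp(-z))
exp(-(-0.08)) = exp(0.08) = 1.0833
1 + 1.0833 = 2.0833
1 / 2.0833 = 0.4800

0.4800


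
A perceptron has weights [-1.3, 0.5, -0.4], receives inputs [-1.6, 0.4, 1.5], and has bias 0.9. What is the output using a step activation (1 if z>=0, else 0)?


z = w . x + b
= -1.3*-1.6 + 0.5*0.4 + -0.4*1.5 + 0.9
= 2.08 + 0.2 + -0.6 + 0.9
= 1.68 + 0.9
= 2.58
Since z = 2.58 >= 0, output = 1

1


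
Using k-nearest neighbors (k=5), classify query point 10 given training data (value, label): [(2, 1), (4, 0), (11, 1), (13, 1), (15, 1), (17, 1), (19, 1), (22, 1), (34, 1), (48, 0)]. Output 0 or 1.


Distances from query 10:
Point 11 (class 1): distance = 1
Point 13 (class 1): distance = 3
Point 15 (class 1): distance = 5
Point 4 (class 0): distance = 6
Point 17 (class 1): distance = 7
K=5 nearest neighbors: classes = [1, 1, 1, 0, 1]
Votes for class 1: 4 / 5
Majority vote => class 1

1


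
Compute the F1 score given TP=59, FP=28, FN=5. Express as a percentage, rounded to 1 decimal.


Precision = TP / (TP + FP) = 59 / 87 = 0.6782
Recall = TP / (TP + FN) = 59 / 64 = 0.9219
F1 = 2 * P * R / (P + R)
= 2 * 0.6782 * 0.9219 / (0.6782 + 0.9219)
= 1.2504 / 1.6
= 0.7815
As percentage: 78.1%

78.1


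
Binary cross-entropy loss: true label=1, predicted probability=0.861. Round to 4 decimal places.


For y=1: Loss = -log(p)
= -log(0.861)
= -(-0.1497)
= 0.1497

0.1497


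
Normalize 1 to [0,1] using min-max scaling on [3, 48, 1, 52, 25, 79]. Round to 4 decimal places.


Min = 1, Max = 79
Range = 79 - 1 = 78
Scaled = (x - min) / (max - min)
= (1 - 1) / 78
= 0 / 78
= 0.0000

0.0000


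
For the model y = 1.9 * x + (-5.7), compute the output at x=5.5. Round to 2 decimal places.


y = 1.9 * 5.5 + (-5.7)
= 10.45 + (-5.7)
= 4.75

4.75


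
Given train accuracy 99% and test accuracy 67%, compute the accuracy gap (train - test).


Gap = train_accuracy - test_accuracy
= 99 - 67
= 32%
This large gap strongly indicates overfitting.

32


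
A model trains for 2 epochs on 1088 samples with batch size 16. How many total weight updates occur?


Iterations per epoch = 1088 / 16 = 68
Total updates = iterations_per_epoch * epochs
= 68 * 2
= 136

136


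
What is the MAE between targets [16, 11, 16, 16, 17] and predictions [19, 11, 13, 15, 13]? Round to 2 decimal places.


Absolute errors: [3, 0, 3, 1, 4]
Sum of absolute errors = 11
MAE = 11 / 5 = 2.20

2.20


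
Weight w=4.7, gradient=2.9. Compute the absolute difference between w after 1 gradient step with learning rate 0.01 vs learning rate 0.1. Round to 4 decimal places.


With lr=0.01: w_new = 4.7 - 0.01 * 2.9 = 4.671
With lr=0.1: w_new = 4.7 - 0.1 * 2.9 = 4.41
Absolute difference = |4.671 - 4.41|
= 0.2610

0.2610


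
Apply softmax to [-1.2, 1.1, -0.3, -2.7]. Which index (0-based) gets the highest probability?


Softmax is a monotonic transformation, so it preserves the argmax.
We need to find the index of the maximum logit.
Index 0: -1.2
Index 1: 1.1
Index 2: -0.3
Index 3: -2.7
Maximum logit = 1.1 at index 1

1


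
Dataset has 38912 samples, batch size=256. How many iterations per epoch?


Iterations per epoch = dataset_size / batch_size
= 38912 / 256
= 152

152


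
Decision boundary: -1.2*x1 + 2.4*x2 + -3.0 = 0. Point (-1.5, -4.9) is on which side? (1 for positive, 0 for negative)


Compute -1.2 * -1.5 + 2.4 * -4.9 + -3.0
= 1.8 + -11.76 + -3.0
= -12.96
Since -12.96 < 0, the point is on the negative side.

0


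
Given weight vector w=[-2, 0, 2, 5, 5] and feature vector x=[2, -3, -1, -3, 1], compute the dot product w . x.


Element-wise products:
-2 * 2 = -4
0 * -3 = 0
2 * -1 = -2
5 * -3 = -15
5 * 1 = 5
Sum = -4 + 0 + -2 + -15 + 5
= -16

-16


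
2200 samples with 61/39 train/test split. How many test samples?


Train samples = 2200 * 61% = 1342
Test samples = 2200 - 1342
= 858

858


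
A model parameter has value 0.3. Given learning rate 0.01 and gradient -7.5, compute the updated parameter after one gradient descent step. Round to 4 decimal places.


w_new = w_old - lr * gradient
= 0.3 - 0.01 * -7.5
= 0.3 - (-0.075)
= 0.3750

0.3750


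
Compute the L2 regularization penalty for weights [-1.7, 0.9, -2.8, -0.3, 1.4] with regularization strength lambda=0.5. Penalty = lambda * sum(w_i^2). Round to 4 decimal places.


Squaring each weight:
(-1.7)^2 = 2.89
0.9^2 = 0.81
(-2.8)^2 = 7.84
(-0.3)^2 = 0.09
1.4^2 = 1.96
Sum of squares = 13.59
Penalty = 0.5 * 13.59 = 6.7950

6.7950


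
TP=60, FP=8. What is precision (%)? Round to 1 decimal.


Precision = TP / (TP + FP) * 100
= 60 / (60 + 8)
= 60 / 68
= 0.8824
= 88.2%

88.2


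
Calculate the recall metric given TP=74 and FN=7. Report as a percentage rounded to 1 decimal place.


Recall = TP / (TP + FN) * 100
= 74 / (74 + 7)
= 74 / 81
= 0.9136
= 91.4%

91.4


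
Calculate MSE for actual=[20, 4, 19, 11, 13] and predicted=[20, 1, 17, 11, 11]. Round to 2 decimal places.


Differences: [0, 3, 2, 0, 2]
Squared errors: [0, 9, 4, 0, 4]
Sum of squared errors = 17
MSE = 17 / 5 = 3.40

3.40


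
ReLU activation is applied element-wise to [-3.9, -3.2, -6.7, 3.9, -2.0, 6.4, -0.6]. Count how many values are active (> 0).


ReLU(x) = max(0, x) for each element:
ReLU(-3.9) = 0
ReLU(-3.2) = 0
ReLU(-6.7) = 0
ReLU(3.9) = 3.9
ReLU(-2.0) = 0
ReLU(6.4) = 6.4
ReLU(-0.6) = 0
Active neurons (>0): 2

2


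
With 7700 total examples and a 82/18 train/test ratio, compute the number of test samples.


Train samples = 7700 * 82% = 6314
Test samples = 7700 - 6314
= 1386

1386


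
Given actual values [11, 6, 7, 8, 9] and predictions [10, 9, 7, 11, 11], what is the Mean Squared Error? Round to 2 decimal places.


Differences: [1, -3, 0, -3, -2]
Squared errors: [1, 9, 0, 9, 4]
Sum of squared errors = 23
MSE = 23 / 5 = 4.60

4.60


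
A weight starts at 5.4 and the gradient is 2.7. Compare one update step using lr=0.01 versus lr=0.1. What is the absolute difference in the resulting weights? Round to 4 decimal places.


With lr=0.01: w_new = 5.4 - 0.01 * 2.7 = 5.373
With lr=0.1: w_new = 5.4 - 0.1 * 2.7 = 5.13
Absolute difference = |5.373 - 5.13|
= 0.2430

0.2430


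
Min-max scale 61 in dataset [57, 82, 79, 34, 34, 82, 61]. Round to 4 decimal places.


Min = 34, Max = 82
Range = 82 - 34 = 48
Scaled = (x - min) / (max - min)
= (61 - 34) / 48
= 27 / 48
= 0.5625

0.5625


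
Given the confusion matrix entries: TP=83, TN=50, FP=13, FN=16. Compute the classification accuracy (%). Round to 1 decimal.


Accuracy = (TP + TN) / (TP + TN + FP + FN) * 100
= (83 + 50) / (83 + 50 + 13 + 16)
= 133 / 162
= 0.821
= 82.1%

82.1


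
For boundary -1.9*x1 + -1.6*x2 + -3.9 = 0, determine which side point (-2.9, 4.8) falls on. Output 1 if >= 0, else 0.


Compute -1.9 * -2.9 + -1.6 * 4.8 + -3.9
= 5.51 + -7.68 + -3.9
= -6.07
Since -6.07 < 0, the point is on the negative side.

0


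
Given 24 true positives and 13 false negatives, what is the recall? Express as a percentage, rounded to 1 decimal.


Recall = TP / (TP + FN) * 100
= 24 / (24 + 13)
= 24 / 37
= 0.6486
= 64.9%

64.9


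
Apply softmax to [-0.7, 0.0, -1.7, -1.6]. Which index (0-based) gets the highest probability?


Softmax is a monotonic transformation, so it preserves the argmax.
We need to find the index of the maximum logit.
Index 0: -0.7
Index 1: 0.0
Index 2: -1.7
Index 3: -1.6
Maximum logit = 0.0 at index 1

1


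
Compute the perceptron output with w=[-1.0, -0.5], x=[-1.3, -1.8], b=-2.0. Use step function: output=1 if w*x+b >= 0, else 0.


z = w . x + b
= -1.0*-1.3 + -0.5*-1.8 + -2.0
= 1.3 + 0.9 + -2.0
= 2.2 + -2.0
= 0.2
Since z = 0.2 >= 0, output = 1

1


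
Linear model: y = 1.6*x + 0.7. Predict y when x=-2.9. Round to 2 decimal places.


y = 1.6 * -2.9 + (0.7)
= -4.64 + (0.7)
= -3.94

-3.94


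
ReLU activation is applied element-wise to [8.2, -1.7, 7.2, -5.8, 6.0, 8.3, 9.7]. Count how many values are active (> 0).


ReLU(x) = max(0, x) for each element:
ReLU(8.2) = 8.2
ReLU(-1.7) = 0
ReLU(7.2) = 7.2
ReLU(-5.8) = 0
ReLU(6.0) = 6.0
ReLU(8.3) = 8.3
ReLU(9.7) = 9.7
Active neurons (>0): 5

5


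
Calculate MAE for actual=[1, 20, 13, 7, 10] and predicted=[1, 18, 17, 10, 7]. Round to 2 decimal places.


Absolute errors: [0, 2, 4, 3, 3]
Sum of absolute errors = 12
MAE = 12 / 5 = 2.40

2.40


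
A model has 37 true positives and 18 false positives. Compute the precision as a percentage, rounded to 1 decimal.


Precision = TP / (TP + FP) * 100
= 37 / (37 + 18)
= 37 / 55
= 0.6727
= 67.3%

67.3


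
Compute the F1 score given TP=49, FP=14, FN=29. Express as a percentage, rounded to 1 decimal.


Precision = TP / (TP + FP) = 49 / 63 = 0.7778
Recall = TP / (TP + FN) = 49 / 78 = 0.6282
F1 = 2 * P * R / (P + R)
= 2 * 0.7778 * 0.6282 / (0.7778 + 0.6282)
= 0.9772 / 1.406
= 0.695
As percentage: 69.5%

69.5


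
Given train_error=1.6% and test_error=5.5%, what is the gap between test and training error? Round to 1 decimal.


Generalization gap = test_error - train_error
= 5.5 - 1.6
= 3.9%
A moderate gap.

3.9


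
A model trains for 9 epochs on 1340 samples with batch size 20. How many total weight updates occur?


Iterations per epoch = 1340 / 20 = 67
Total updates = iterations_per_epoch * epochs
= 67 * 9
= 603

603


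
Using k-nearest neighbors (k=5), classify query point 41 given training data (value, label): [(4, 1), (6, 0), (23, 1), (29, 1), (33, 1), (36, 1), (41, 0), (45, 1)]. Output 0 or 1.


Distances from query 41:
Point 41 (class 0): distance = 0
Point 45 (class 1): distance = 4
Point 36 (class 1): distance = 5
Point 33 (class 1): distance = 8
Point 29 (class 1): distance = 12
K=5 nearest neighbors: classes = [0, 1, 1, 1, 1]
Votes for class 1: 4 / 5
Majority vote => class 1

1


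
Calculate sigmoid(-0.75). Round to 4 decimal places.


sigmoid(z) = 1 / (1 + exp(-z))
exp(-(-0.75)) = exp(0.75) = 2.117
1 + 2.117 = 3.117
1 / 3.117 = 0.3208

0.3208


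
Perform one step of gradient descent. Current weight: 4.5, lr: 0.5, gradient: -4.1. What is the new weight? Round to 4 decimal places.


w_new = w_old - lr * gradient
= 4.5 - 0.5 * -4.1
= 4.5 - (-2.05)
= 6.5500

6.5500


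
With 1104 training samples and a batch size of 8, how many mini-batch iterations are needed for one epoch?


Iterations per epoch = dataset_size / batch_size
= 1104 / 8
= 138

138


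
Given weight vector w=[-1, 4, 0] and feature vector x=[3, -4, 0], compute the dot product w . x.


Element-wise products:
-1 * 3 = -3
4 * -4 = -16
0 * 0 = 0
Sum = -3 + -16 + 0
= -19

-19


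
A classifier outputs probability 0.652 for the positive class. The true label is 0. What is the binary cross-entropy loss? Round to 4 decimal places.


For y=0: Loss = -log(1-p)
= -log(1 - 0.652)
= -log(0.348)
= -(-1.0556)
= 1.0556

1.0556


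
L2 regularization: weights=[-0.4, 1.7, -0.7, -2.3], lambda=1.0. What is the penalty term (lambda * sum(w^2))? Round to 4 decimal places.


Squaring each weight:
(-0.4)^2 = 0.16
1.7^2 = 2.89
(-0.7)^2 = 0.49
(-2.3)^2 = 5.29
Sum of squares = 8.83
Penalty = 1.0 * 8.83 = 8.8300

8.8300


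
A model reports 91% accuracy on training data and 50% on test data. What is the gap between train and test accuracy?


Gap = train_accuracy - test_accuracy
= 91 - 50
= 41%
This large gap strongly indicates overfitting.

41


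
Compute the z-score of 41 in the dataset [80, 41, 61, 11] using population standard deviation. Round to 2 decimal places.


Mean = (80 + 41 + 61 + 11) / 4 = 48.25
Variance = sum((x_i - mean)^2) / n = 652.6875
Std = sqrt(652.6875) = 25.5477
Z = (x - mean) / std
= (41 - 48.25) / 25.5477
= -7.25 / 25.5477
= -0.28

-0.28


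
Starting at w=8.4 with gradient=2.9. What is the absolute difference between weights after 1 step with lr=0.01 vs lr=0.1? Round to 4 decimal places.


With lr=0.01: w_new = 8.4 - 0.01 * 2.9 = 8.371
With lr=0.1: w_new = 8.4 - 0.1 * 2.9 = 8.11
Absolute difference = |8.371 - 8.11|
= 0.2610

0.2610


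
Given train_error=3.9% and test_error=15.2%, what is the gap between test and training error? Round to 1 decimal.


Generalization gap = test_error - train_error
= 15.2 - 3.9
= 11.3%
A large gap suggests overfitting.

11.3


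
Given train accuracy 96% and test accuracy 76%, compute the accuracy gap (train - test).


Gap = train_accuracy - test_accuracy
= 96 - 76
= 20%
This gap suggests the model is overfitting.

20


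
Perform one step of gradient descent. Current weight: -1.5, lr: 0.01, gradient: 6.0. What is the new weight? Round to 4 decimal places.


w_new = w_old - lr * gradient
= -1.5 - 0.01 * 6.0
= -1.5 - (0.06)
= -1.5600

-1.5600


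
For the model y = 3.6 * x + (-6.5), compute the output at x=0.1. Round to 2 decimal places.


y = 3.6 * 0.1 + (-6.5)
= 0.36 + (-6.5)
= -6.14

-6.14


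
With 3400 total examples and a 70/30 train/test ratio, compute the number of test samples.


Train samples = 3400 * 70% = 2380
Test samples = 3400 - 2380
= 1020

1020


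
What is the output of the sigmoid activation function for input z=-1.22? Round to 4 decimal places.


sigmoid(z) = 1 / (1 + exp(-z))
exp(-(-1.22)) = exp(1.22) = 3.3872
1 + 3.3872 = 4.3872
1 / 4.3872 = 0.2279

0.2279


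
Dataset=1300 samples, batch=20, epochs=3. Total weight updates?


Iterations per epoch = 1300 / 20 = 65
Total updates = iterations_per_epoch * epochs
= 65 * 3
= 195

195


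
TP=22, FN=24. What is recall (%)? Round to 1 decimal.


Recall = TP / (TP + FN) * 100
= 22 / (22 + 24)
= 22 / 46
= 0.4783
= 47.8%

47.8


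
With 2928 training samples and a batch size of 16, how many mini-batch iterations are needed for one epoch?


Iterations per epoch = dataset_size / batch_size
= 2928 / 16
= 183

183


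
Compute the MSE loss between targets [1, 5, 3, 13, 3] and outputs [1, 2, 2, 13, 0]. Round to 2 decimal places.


Differences: [0, 3, 1, 0, 3]
Squared errors: [0, 9, 1, 0, 9]
Sum of squared errors = 19
MSE = 19 / 5 = 3.80

3.80


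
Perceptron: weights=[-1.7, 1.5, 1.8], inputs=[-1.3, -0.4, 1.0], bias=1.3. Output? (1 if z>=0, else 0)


z = w . x + b
= -1.7*-1.3 + 1.5*-0.4 + 1.8*1.0 + 1.3
= 2.21 + -0.6 + 1.8 + 1.3
= 3.41 + 1.3
= 4.71
Since z = 4.71 >= 0, output = 1

1


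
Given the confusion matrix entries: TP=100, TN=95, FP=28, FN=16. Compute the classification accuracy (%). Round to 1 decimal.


Accuracy = (TP + TN) / (TP + TN + FP + FN) * 100
= (100 + 95) / (100 + 95 + 28 + 16)
= 195 / 239
= 0.8159
= 81.6%

81.6


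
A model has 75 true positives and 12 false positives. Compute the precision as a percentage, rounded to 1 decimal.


Precision = TP / (TP + FP) * 100
= 75 / (75 + 12)
= 75 / 87
= 0.8621
= 86.2%

86.2


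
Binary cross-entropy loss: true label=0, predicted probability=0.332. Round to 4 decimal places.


For y=0: Loss = -log(1-p)
= -log(1 - 0.332)
= -log(0.668)
= -(-0.4035)
= 0.4035

0.4035


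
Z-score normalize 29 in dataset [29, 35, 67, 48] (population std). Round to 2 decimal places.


Mean = (29 + 35 + 67 + 48) / 4 = 44.75
Variance = sum((x_i - mean)^2) / n = 212.1875
Std = sqrt(212.1875) = 14.5667
Z = (x - mean) / std
= (29 - 44.75) / 14.5667
= -15.75 / 14.5667
= -1.08

-1.08


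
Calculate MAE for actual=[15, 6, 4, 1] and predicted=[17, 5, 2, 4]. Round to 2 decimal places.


Absolute errors: [2, 1, 2, 3]
Sum of absolute errors = 8
MAE = 8 / 4 = 2.00

2.00


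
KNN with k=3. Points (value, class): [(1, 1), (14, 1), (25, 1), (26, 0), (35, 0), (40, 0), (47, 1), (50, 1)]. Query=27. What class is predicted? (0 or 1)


Distances from query 27:
Point 26 (class 0): distance = 1
Point 25 (class 1): distance = 2
Point 35 (class 0): distance = 8
K=3 nearest neighbors: classes = [0, 1, 0]
Votes for class 1: 1 / 3
Majority vote => class 0

0


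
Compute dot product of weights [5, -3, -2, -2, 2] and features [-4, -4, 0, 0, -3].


Element-wise products:
5 * -4 = -20
-3 * -4 = 12
-2 * 0 = 0
-2 * 0 = 0
2 * -3 = -6
Sum = -20 + 12 + 0 + 0 + -6
= -14

-14


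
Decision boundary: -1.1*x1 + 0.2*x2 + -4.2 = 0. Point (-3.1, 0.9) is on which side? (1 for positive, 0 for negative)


Compute -1.1 * -3.1 + 0.2 * 0.9 + -4.2
= 3.41 + 0.18 + -4.2
= -0.61
Since -0.61 < 0, the point is on the negative side.

0


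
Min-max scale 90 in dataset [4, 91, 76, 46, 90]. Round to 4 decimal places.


Min = 4, Max = 91
Range = 91 - 4 = 87
Scaled = (x - min) / (max - min)
= (90 - 4) / 87
= 86 / 87
= 0.9885

0.9885


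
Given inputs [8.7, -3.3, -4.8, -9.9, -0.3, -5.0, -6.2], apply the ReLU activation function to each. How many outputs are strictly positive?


ReLU(x) = max(0, x) for each element:
ReLU(8.7) = 8.7
ReLU(-3.3) = 0
ReLU(-4.8) = 0
ReLU(-9.9) = 0
ReLU(-0.3) = 0
ReLU(-5.0) = 0
ReLU(-6.2) = 0
Active neurons (>0): 1

1


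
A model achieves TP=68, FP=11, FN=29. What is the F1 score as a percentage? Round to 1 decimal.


Precision = TP / (TP + FP) = 68 / 79 = 0.8608
Recall = TP / (TP + FN) = 68 / 97 = 0.701
F1 = 2 * P * R / (P + R)
= 2 * 0.8608 * 0.701 / (0.8608 + 0.701)
= 1.2068 / 1.5618
= 0.7727
As percentage: 77.3%

77.3


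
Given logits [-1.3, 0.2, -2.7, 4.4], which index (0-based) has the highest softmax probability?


Softmax is a monotonic transformation, so it preserves the argmax.
We need to find the index of the maximum logit.
Index 0: -1.3
Index 1: 0.2
Index 2: -2.7
Index 3: 4.4
Maximum logit = 4.4 at index 3

3


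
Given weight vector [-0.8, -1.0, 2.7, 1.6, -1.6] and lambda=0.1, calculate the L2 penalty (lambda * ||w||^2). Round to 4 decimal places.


Squaring each weight:
(-0.8)^2 = 0.64
(-1.0)^2 = 1.0
2.7^2 = 7.29
1.6^2 = 2.56
(-1.6)^2 = 2.56
Sum of squares = 14.05
Penalty = 0.1 * 14.05 = 1.4050

1.4050


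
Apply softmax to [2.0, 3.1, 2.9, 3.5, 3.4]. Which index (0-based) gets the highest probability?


Softmax is a monotonic transformation, so it preserves the argmax.
We need to find the index of the maximum logit.
Index 0: 2.0
Index 1: 3.1
Index 2: 2.9
Index 3: 3.5
Index 4: 3.4
Maximum logit = 3.5 at index 3

3


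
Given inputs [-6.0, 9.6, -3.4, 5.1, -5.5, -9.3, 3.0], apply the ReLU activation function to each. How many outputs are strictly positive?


ReLU(x) = max(0, x) for each element:
ReLU(-6.0) = 0
ReLU(9.6) = 9.6
ReLU(-3.4) = 0
ReLU(5.1) = 5.1
ReLU(-5.5) = 0
ReLU(-9.3) = 0
ReLU(3.0) = 3.0
Active neurons (>0): 3

3


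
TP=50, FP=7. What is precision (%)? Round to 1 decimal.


Precision = TP / (TP + FP) * 100
= 50 / (50 + 7)
= 50 / 57
= 0.8772
= 87.7%

87.7


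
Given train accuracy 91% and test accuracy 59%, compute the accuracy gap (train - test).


Gap = train_accuracy - test_accuracy
= 91 - 59
= 32%
This large gap strongly indicates overfitting.

32


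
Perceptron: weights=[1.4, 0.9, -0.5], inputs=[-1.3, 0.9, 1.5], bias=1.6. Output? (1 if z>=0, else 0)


z = w . x + b
= 1.4*-1.3 + 0.9*0.9 + -0.5*1.5 + 1.6
= -1.82 + 0.81 + -0.75 + 1.6
= -1.76 + 1.6
= -0.16
Since z = -0.16 < 0, output = 0

0


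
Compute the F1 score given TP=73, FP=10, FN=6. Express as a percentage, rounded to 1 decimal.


Precision = TP / (TP + FP) = 73 / 83 = 0.8795
Recall = TP / (TP + FN) = 73 / 79 = 0.9241
F1 = 2 * P * R / (P + R)
= 2 * 0.8795 * 0.9241 / (0.8795 + 0.9241)
= 1.6254 / 1.8036
= 0.9012
As percentage: 90.1%

90.1


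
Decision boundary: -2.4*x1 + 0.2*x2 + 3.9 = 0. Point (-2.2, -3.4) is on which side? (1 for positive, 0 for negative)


Compute -2.4 * -2.2 + 0.2 * -3.4 + 3.9
= 5.28 + -0.68 + 3.9
= 8.5
Since 8.5 >= 0, the point is on the positive side.

1


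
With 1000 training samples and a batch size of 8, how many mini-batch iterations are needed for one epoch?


Iterations per epoch = dataset_size / batch_size
= 1000 / 8
= 125

125


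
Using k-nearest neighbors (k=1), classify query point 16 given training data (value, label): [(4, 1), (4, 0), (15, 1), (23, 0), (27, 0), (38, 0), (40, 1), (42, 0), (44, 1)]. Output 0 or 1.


Distances from query 16:
Point 15 (class 1): distance = 1
K=1 nearest neighbors: classes = [1]
Votes for class 1: 1 / 1
Majority vote => class 1

1


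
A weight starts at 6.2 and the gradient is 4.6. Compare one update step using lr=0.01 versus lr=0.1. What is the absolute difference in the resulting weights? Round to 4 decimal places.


With lr=0.01: w_new = 6.2 - 0.01 * 4.6 = 6.154
With lr=0.1: w_new = 6.2 - 0.1 * 4.6 = 5.74
Absolute difference = |6.154 - 5.74|
= 0.4140

0.4140


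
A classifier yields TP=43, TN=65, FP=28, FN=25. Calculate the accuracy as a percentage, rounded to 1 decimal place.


Accuracy = (TP + TN) / (TP + TN + FP + FN) * 100
= (43 + 65) / (43 + 65 + 28 + 25)
= 108 / 161
= 0.6708
= 67.1%

67.1


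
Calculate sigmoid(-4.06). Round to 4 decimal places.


sigmoid(z) = 1 / (1 + exp(-z))
exp(-(-4.06)) = exp(4.06) = 57.9743
1 + 57.9743 = 58.9743
1 / 58.9743 = 0.0170

0.0170


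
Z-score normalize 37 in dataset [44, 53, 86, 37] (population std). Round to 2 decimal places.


Mean = (44 + 53 + 86 + 37) / 4 = 55.0
Variance = sum((x_i - mean)^2) / n = 352.5
Std = sqrt(352.5) = 18.775
Z = (x - mean) / std
= (37 - 55.0) / 18.775
= -18.0 / 18.775
= -0.96

-0.96


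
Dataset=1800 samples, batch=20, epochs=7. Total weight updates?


Iterations per epoch = 1800 / 20 = 90
Total updates = iterations_per_epoch * epochs
= 90 * 7
= 630

630


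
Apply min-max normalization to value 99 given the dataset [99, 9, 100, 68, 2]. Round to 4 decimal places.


Min = 2, Max = 100
Range = 100 - 2 = 98
Scaled = (x - min) / (max - min)
= (99 - 2) / 98
= 97 / 98
= 0.9898

0.9898


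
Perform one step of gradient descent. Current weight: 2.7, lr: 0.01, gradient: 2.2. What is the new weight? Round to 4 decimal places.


w_new = w_old - lr * gradient
= 2.7 - 0.01 * 2.2
= 2.7 - (0.022)
= 2.6780

2.6780


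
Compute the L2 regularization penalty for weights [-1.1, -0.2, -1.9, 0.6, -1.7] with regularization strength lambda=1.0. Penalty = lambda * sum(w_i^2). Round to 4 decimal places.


Squaring each weight:
(-1.1)^2 = 1.21
(-0.2)^2 = 0.04
(-1.9)^2 = 3.61
0.6^2 = 0.36
(-1.7)^2 = 2.89
Sum of squares = 8.11
Penalty = 1.0 * 8.11 = 8.1100

8.1100


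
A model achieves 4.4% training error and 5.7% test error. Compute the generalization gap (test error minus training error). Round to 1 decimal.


Generalization gap = test_error - train_error
= 5.7 - 4.4
= 1.3%
A small gap suggests good generalization.

1.3


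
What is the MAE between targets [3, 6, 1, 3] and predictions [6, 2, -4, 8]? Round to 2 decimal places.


Absolute errors: [3, 4, 5, 5]
Sum of absolute errors = 17
MAE = 17 / 4 = 4.25

4.25


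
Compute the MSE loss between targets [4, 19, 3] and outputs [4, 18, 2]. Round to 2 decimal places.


Differences: [0, 1, 1]
Squared errors: [0, 1, 1]
Sum of squared errors = 2
MSE = 2 / 3 = 0.67

0.67


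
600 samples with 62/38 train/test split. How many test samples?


Train samples = 600 * 62% = 372
Test samples = 600 - 372
= 228

228


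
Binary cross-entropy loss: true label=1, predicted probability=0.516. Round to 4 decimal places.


For y=1: Loss = -log(p)
= -log(0.516)
= -(-0.6616)
= 0.6616

0.6616


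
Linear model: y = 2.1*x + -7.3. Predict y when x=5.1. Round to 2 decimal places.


y = 2.1 * 5.1 + (-7.3)
= 10.71 + (-7.3)
= 3.41

3.41


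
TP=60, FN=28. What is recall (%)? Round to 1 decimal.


Recall = TP / (TP + FN) * 100
= 60 / (60 + 28)
= 60 / 88
= 0.6818
= 68.2%

68.2


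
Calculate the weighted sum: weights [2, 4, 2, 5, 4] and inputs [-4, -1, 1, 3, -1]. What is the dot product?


Element-wise products:
2 * -4 = -8
4 * -1 = -4
2 * 1 = 2
5 * 3 = 15
4 * -1 = -4
Sum = -8 + -4 + 2 + 15 + -4
= 1

1


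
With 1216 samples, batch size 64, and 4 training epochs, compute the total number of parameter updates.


Iterations per epoch = 1216 / 64 = 19
Total updates = iterations_per_epoch * epochs
= 19 * 4
= 76

76


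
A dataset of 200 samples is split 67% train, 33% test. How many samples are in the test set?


Train samples = 200 * 67% = 134
Test samples = 200 - 134
= 66

66


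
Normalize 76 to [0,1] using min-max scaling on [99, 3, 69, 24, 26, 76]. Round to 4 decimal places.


Min = 3, Max = 99
Range = 99 - 3 = 96
Scaled = (x - min) / (max - min)
= (76 - 3) / 96
= 73 / 96
= 0.7604

0.7604


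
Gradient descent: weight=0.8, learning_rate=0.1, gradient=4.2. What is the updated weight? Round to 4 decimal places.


w_new = w_old - lr * gradient
= 0.8 - 0.1 * 4.2
= 0.8 - (0.42)
= 0.3800

0.3800


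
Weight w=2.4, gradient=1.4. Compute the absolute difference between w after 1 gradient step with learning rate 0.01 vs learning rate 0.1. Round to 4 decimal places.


With lr=0.01: w_new = 2.4 - 0.01 * 1.4 = 2.386
With lr=0.1: w_new = 2.4 - 0.1 * 1.4 = 2.26
Absolute difference = |2.386 - 2.26|
= 0.1260

0.1260


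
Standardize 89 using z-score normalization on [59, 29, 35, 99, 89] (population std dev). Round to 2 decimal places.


Mean = (59 + 29 + 35 + 99 + 89) / 5 = 62.2
Variance = sum((x_i - mean)^2) / n = 784.96
Std = sqrt(784.96) = 28.0171
Z = (x - mean) / std
= (89 - 62.2) / 28.0171
= 26.8 / 28.0171
= 0.96

0.96


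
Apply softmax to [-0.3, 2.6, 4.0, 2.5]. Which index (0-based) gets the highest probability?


Softmax is a monotonic transformation, so it preserves the argmax.
We need to find the index of the maximum logit.
Index 0: -0.3
Index 1: 2.6
Index 2: 4.0
Index 3: 2.5
Maximum logit = 4.0 at index 2

2


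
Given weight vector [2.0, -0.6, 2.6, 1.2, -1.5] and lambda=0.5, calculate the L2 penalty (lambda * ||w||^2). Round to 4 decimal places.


Squaring each weight:
2.0^2 = 4.0
(-0.6)^2 = 0.36
2.6^2 = 6.76
1.2^2 = 1.44
(-1.5)^2 = 2.25
Sum of squares = 14.81
Penalty = 0.5 * 14.81 = 7.4050

7.4050


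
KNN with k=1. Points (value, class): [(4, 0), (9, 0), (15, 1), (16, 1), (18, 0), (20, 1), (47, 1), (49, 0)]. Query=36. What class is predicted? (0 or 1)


Distances from query 36:
Point 47 (class 1): distance = 11
K=1 nearest neighbors: classes = [1]
Votes for class 1: 1 / 1
Majority vote => class 1

1


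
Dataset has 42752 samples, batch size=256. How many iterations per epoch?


Iterations per epoch = dataset_size / batch_size
= 42752 / 256
= 167

167


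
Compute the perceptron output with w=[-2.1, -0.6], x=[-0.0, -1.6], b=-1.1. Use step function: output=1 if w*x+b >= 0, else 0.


z = w . x + b
= -2.1*-0.0 + -0.6*-1.6 + -1.1
= 0.0 + 0.96 + -1.1
= 0.96 + -1.1
= -0.14
Since z = -0.14 < 0, output = 0

0


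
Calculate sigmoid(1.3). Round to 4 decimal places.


sigmoid(z) = 1 / (1 + exp(-z))
exp(-(1.3)) = exp(-1.3) = 0.2725
1 + 0.2725 = 1.2725
1 / 1.2725 = 0.7858

0.7858


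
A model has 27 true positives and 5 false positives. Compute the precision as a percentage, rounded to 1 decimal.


Precision = TP / (TP + FP) * 100
= 27 / (27 + 5)
= 27 / 32
= 0.8438
= 84.4%

84.4


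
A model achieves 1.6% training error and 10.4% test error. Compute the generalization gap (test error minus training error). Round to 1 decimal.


Generalization gap = test_error - train_error
= 10.4 - 1.6
= 8.8%
A moderate gap.

8.8


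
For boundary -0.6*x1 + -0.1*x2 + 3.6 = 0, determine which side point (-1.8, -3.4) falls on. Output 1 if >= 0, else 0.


Compute -0.6 * -1.8 + -0.1 * -3.4 + 3.6
= 1.08 + 0.34 + 3.6
= 5.02
Since 5.02 >= 0, the point is on the positive side.

1


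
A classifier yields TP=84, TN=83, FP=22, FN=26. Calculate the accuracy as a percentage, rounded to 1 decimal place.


Accuracy = (TP + TN) / (TP + TN + FP + FN) * 100
= (84 + 83) / (84 + 83 + 22 + 26)
= 167 / 215
= 0.7767
= 77.7%

77.7


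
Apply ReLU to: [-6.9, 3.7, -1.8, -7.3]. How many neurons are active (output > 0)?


ReLU(x) = max(0, x) for each element:
ReLU(-6.9) = 0
ReLU(3.7) = 3.7
ReLU(-1.8) = 0
ReLU(-7.3) = 0
Active neurons (>0): 1

1


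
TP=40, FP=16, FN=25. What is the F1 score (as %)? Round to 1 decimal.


Precision = TP / (TP + FP) = 40 / 56 = 0.7143
Recall = TP / (TP + FN) = 40 / 65 = 0.6154
F1 = 2 * P * R / (P + R)
= 2 * 0.7143 * 0.6154 / (0.7143 + 0.6154)
= 0.8791 / 1.3297
= 0.6612
As percentage: 66.1%

66.1


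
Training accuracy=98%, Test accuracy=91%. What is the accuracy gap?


Gap = train_accuracy - test_accuracy
= 98 - 91
= 7%
This moderate gap may indicate mild overfitting.

7


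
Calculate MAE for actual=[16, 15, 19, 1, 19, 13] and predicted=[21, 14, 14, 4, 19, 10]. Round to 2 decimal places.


Absolute errors: [5, 1, 5, 3, 0, 3]
Sum of absolute errors = 17
MAE = 17 / 6 = 2.83

2.83


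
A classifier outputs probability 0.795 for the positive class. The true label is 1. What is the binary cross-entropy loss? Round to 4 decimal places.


For y=1: Loss = -log(p)
= -log(0.795)
= -(-0.2294)
= 0.2294

0.2294


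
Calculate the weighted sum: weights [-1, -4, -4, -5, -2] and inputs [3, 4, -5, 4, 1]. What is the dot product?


Element-wise products:
-1 * 3 = -3
-4 * 4 = -16
-4 * -5 = 20
-5 * 4 = -20
-2 * 1 = -2
Sum = -3 + -16 + 20 + -20 + -2
= -21

-21


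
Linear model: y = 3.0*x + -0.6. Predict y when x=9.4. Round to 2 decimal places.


y = 3.0 * 9.4 + (-0.6)
= 28.2 + (-0.6)
= 27.60

27.60


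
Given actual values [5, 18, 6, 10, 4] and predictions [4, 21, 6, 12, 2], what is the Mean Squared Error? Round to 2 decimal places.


Differences: [1, -3, 0, -2, 2]
Squared errors: [1, 9, 0, 4, 4]
Sum of squared errors = 18
MSE = 18 / 5 = 3.60

3.60


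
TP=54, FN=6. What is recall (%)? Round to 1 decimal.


Recall = TP / (TP + FN) * 100
= 54 / (54 + 6)
= 54 / 60
= 0.9
= 90.0%

90.0


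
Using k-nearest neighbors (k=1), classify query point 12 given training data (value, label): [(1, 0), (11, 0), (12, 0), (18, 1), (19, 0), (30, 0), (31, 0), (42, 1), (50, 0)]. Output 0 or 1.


Distances from query 12:
Point 12 (class 0): distance = 0
K=1 nearest neighbors: classes = [0]
Votes for class 1: 0 / 1
Majority vote => class 0

0


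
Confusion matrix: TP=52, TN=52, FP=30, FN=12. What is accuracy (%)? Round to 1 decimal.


Accuracy = (TP + TN) / (TP + TN + FP + FN) * 100
= (52 + 52) / (52 + 52 + 30 + 12)
= 104 / 146
= 0.7123
= 71.2%

71.2


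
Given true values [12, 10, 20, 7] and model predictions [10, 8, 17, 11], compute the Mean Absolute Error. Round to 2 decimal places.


Absolute errors: [2, 2, 3, 4]
Sum of absolute errors = 11
MAE = 11 / 4 = 2.75

2.75


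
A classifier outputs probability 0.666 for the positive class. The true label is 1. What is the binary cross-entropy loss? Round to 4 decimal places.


For y=1: Loss = -log(p)
= -log(0.666)
= -(-0.4065)
= 0.4065

0.4065


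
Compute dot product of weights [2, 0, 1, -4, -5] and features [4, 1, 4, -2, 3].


Element-wise products:
2 * 4 = 8
0 * 1 = 0
1 * 4 = 4
-4 * -2 = 8
-5 * 3 = -15
Sum = 8 + 0 + 4 + 8 + -15
= 5

5


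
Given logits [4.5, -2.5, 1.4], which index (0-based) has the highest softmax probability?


Softmax is a monotonic transformation, so it preserves the argmax.
We need to find the index of the maximum logit.
Index 0: 4.5
Index 1: -2.5
Index 2: 1.4
Maximum logit = 4.5 at index 0

0


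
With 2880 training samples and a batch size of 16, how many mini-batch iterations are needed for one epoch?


Iterations per epoch = dataset_size / batch_size
= 2880 / 16
= 180

180


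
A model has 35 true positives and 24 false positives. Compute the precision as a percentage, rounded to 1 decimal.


Precision = TP / (TP + FP) * 100
= 35 / (35 + 24)
= 35 / 59
= 0.5932
= 59.3%

59.3


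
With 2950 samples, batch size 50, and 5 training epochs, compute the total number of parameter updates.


Iterations per epoch = 2950 / 50 = 59
Total updates = iterations_per_epoch * epochs
= 59 * 5
= 295

295


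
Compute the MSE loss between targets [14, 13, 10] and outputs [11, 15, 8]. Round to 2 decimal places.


Differences: [3, -2, 2]
Squared errors: [9, 4, 4]
Sum of squared errors = 17
MSE = 17 / 3 = 5.67

5.67


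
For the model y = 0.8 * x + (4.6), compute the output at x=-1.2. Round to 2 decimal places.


y = 0.8 * -1.2 + (4.6)
= -0.96 + (4.6)
= 3.64

3.64


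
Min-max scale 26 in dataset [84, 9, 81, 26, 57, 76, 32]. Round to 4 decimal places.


Min = 9, Max = 84
Range = 84 - 9 = 75
Scaled = (x - min) / (max - min)
= (26 - 9) / 75
= 17 / 75
= 0.2267

0.2267


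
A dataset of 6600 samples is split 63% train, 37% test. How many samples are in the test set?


Train samples = 6600 * 63% = 4158
Test samples = 6600 - 4158
= 2442

2442


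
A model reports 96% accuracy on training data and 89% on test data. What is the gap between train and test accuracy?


Gap = train_accuracy - test_accuracy
= 96 - 89
= 7%
This moderate gap may indicate mild overfitting.

7


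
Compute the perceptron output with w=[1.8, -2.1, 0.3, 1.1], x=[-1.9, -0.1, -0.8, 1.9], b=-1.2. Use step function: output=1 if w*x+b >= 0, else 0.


z = w . x + b
= 1.8*-1.9 + -2.1*-0.1 + 0.3*-0.8 + 1.1*1.9 + -1.2
= -3.42 + 0.21 + -0.24 + 2.09 + -1.2
= -1.36 + -1.2
= -2.56
Since z = -2.56 < 0, output = 0

0


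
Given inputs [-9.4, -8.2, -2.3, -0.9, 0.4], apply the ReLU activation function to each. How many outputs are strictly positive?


ReLU(x) = max(0, x) for each element:
ReLU(-9.4) = 0
ReLU(-8.2) = 0
ReLU(-2.3) = 0
ReLU(-0.9) = 0
ReLU(0.4) = 0.4
Active neurons (>0): 1

1


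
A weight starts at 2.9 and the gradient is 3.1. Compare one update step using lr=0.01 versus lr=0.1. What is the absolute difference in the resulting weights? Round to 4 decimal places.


With lr=0.01: w_new = 2.9 - 0.01 * 3.1 = 2.869
With lr=0.1: w_new = 2.9 - 0.1 * 3.1 = 2.59
Absolute difference = |2.869 - 2.59|
= 0.2790

0.2790


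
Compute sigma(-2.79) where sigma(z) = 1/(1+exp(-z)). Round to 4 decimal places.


sigmoid(z) = 1 / (1 + exp(-z))
exp(-(-2.79)) = exp(2.79) = 16.281
1 + 16.281 = 17.281
1 / 17.281 = 0.0579

0.0579


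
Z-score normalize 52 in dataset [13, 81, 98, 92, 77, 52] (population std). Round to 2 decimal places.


Mean = (13 + 81 + 98 + 92 + 77 + 52) / 6 = 68.8333
Variance = sum((x_i - mean)^2) / n = 833.8056
Std = sqrt(833.8056) = 28.8757
Z = (x - mean) / std
= (52 - 68.8333) / 28.8757
= -16.8333 / 28.8757
= -0.58

-0.58


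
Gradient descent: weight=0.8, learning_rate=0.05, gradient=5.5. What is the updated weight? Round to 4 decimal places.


w_new = w_old - lr * gradient
= 0.8 - 0.05 * 5.5
= 0.8 - (0.275)
= 0.5250

0.5250


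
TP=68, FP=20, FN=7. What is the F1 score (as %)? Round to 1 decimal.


Precision = TP / (TP + FP) = 68 / 88 = 0.7727
Recall = TP / (TP + FN) = 68 / 75 = 0.9067
F1 = 2 * P * R / (P + R)
= 2 * 0.7727 * 0.9067 / (0.7727 + 0.9067)
= 1.4012 / 1.6794
= 0.8344
As percentage: 83.4%

83.4


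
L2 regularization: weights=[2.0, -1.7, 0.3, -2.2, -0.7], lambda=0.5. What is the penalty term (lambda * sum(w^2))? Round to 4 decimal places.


Squaring each weight:
2.0^2 = 4.0
(-1.7)^2 = 2.89
0.3^2 = 0.09
(-2.2)^2 = 4.84
(-0.7)^2 = 0.49
Sum of squares = 12.31
Penalty = 0.5 * 12.31 = 6.1550

6.1550


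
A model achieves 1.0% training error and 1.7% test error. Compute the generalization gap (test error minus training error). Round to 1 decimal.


Generalization gap = test_error - train_error
= 1.7 - 1.0
= 0.7%
A small gap suggests good generalization.

0.7


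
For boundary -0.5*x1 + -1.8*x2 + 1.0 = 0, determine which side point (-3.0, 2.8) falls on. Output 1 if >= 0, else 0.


Compute -0.5 * -3.0 + -1.8 * 2.8 + 1.0
= 1.5 + -5.04 + 1.0
= -2.54
Since -2.54 < 0, the point is on the negative side.

0


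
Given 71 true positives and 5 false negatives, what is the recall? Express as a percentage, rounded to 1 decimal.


Recall = TP / (TP + FN) * 100
= 71 / (71 + 5)
= 71 / 76
= 0.9342
= 93.4%

93.4


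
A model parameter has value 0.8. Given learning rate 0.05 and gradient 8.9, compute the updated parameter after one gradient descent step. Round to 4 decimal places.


w_new = w_old - lr * gradient
= 0.8 - 0.05 * 8.9
= 0.8 - (0.445)
= 0.3550

0.3550


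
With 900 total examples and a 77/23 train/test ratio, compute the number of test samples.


Train samples = 900 * 77% = 693
Test samples = 900 - 693
= 207

207


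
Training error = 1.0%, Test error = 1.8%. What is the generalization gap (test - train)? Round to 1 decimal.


Generalization gap = test_error - train_error
= 1.8 - 1.0
= 0.8%
A small gap suggests good generalization.

0.8


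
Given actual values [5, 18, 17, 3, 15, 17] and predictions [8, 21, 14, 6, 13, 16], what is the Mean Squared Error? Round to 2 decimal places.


Differences: [-3, -3, 3, -3, 2, 1]
Squared errors: [9, 9, 9, 9, 4, 1]
Sum of squared errors = 41
MSE = 41 / 6 = 6.83

6.83


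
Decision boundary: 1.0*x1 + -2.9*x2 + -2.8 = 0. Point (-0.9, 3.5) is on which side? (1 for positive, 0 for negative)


Compute 1.0 * -0.9 + -2.9 * 3.5 + -2.8
= -0.9 + -10.15 + -2.8
= -13.85
Since -13.85 < 0, the point is on the negative side.

0


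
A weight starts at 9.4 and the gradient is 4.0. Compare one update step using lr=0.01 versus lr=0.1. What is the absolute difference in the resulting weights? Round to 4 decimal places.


With lr=0.01: w_new = 9.4 - 0.01 * 4.0 = 9.36
With lr=0.1: w_new = 9.4 - 0.1 * 4.0 = 9.0
Absolute difference = |9.36 - 9.0|
= 0.3600

0.3600


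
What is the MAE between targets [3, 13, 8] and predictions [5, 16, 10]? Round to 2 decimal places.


Absolute errors: [2, 3, 2]
Sum of absolute errors = 7
MAE = 7 / 3 = 2.33

2.33
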